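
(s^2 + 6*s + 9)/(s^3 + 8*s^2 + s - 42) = (s + 3)/(s^2 + 5*s - 14)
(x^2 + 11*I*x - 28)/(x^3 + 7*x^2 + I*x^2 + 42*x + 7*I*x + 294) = (x + 4*I)/(x^2 + x*(7 - 6*I) - 42*I)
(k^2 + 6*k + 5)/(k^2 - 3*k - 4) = (k + 5)/(k - 4)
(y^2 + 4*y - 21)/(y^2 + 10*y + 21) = (y - 3)/(y + 3)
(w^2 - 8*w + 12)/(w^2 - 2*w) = (w - 6)/w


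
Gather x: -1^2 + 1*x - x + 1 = 0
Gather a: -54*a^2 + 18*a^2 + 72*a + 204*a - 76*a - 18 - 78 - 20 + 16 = -36*a^2 + 200*a - 100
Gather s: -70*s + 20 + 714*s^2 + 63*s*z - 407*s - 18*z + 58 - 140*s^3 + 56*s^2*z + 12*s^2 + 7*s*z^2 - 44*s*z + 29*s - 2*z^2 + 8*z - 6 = -140*s^3 + s^2*(56*z + 726) + s*(7*z^2 + 19*z - 448) - 2*z^2 - 10*z + 72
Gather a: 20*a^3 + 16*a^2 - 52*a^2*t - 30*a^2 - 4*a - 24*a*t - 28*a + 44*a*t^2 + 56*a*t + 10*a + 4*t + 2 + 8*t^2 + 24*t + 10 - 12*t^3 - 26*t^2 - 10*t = 20*a^3 + a^2*(-52*t - 14) + a*(44*t^2 + 32*t - 22) - 12*t^3 - 18*t^2 + 18*t + 12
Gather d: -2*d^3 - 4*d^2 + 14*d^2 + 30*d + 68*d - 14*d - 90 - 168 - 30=-2*d^3 + 10*d^2 + 84*d - 288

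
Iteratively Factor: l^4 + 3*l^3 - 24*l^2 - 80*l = (l)*(l^3 + 3*l^2 - 24*l - 80) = l*(l - 5)*(l^2 + 8*l + 16) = l*(l - 5)*(l + 4)*(l + 4)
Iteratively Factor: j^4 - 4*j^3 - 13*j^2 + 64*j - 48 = (j - 4)*(j^3 - 13*j + 12) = (j - 4)*(j + 4)*(j^2 - 4*j + 3) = (j - 4)*(j - 3)*(j + 4)*(j - 1)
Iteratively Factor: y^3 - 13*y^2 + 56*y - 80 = (y - 5)*(y^2 - 8*y + 16) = (y - 5)*(y - 4)*(y - 4)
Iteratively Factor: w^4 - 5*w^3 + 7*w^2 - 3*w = (w - 1)*(w^3 - 4*w^2 + 3*w) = w*(w - 1)*(w^2 - 4*w + 3) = w*(w - 3)*(w - 1)*(w - 1)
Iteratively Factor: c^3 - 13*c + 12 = (c + 4)*(c^2 - 4*c + 3) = (c - 1)*(c + 4)*(c - 3)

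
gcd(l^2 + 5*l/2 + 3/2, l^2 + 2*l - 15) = 1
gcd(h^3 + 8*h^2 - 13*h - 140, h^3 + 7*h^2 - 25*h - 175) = h^2 + 12*h + 35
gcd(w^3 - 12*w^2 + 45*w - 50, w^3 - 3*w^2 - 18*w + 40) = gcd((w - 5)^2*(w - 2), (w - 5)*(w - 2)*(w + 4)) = w^2 - 7*w + 10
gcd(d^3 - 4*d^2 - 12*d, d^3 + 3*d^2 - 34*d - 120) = d - 6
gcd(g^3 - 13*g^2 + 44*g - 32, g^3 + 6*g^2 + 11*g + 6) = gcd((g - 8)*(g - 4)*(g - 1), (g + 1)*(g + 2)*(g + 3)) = 1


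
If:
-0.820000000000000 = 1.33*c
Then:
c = -0.62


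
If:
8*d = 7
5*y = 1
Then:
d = 7/8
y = 1/5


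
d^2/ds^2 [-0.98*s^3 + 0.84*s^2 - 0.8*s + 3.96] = 1.68 - 5.88*s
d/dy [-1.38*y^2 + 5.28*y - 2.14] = 5.28 - 2.76*y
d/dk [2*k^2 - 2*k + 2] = 4*k - 2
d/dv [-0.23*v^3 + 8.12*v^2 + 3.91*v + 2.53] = -0.69*v^2 + 16.24*v + 3.91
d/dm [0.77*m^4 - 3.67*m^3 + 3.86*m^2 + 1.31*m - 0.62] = 3.08*m^3 - 11.01*m^2 + 7.72*m + 1.31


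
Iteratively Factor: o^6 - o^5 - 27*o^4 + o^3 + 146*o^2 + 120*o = (o + 2)*(o^5 - 3*o^4 - 21*o^3 + 43*o^2 + 60*o) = (o + 2)*(o + 4)*(o^4 - 7*o^3 + 7*o^2 + 15*o) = (o - 3)*(o + 2)*(o + 4)*(o^3 - 4*o^2 - 5*o) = o*(o - 3)*(o + 2)*(o + 4)*(o^2 - 4*o - 5) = o*(o - 5)*(o - 3)*(o + 2)*(o + 4)*(o + 1)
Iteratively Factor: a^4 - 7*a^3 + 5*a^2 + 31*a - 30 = (a - 3)*(a^3 - 4*a^2 - 7*a + 10) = (a - 3)*(a - 1)*(a^2 - 3*a - 10) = (a - 3)*(a - 1)*(a + 2)*(a - 5)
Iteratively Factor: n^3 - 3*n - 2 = (n + 1)*(n^2 - n - 2) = (n - 2)*(n + 1)*(n + 1)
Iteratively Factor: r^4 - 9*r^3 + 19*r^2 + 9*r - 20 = (r - 5)*(r^3 - 4*r^2 - r + 4) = (r - 5)*(r - 1)*(r^2 - 3*r - 4) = (r - 5)*(r - 4)*(r - 1)*(r + 1)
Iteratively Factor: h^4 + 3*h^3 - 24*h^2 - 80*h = (h + 4)*(h^3 - h^2 - 20*h) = (h - 5)*(h + 4)*(h^2 + 4*h) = h*(h - 5)*(h + 4)*(h + 4)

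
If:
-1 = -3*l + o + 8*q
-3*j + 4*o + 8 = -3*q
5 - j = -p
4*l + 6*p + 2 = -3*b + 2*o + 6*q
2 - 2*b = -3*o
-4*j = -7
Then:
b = -428/43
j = 7/4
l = 921/43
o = -314/43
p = -13/4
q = 1517/172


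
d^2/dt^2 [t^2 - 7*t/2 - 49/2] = 2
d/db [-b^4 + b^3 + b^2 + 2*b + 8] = -4*b^3 + 3*b^2 + 2*b + 2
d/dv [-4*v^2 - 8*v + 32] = -8*v - 8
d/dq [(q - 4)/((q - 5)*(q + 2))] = (-q^2 + 8*q - 22)/(q^4 - 6*q^3 - 11*q^2 + 60*q + 100)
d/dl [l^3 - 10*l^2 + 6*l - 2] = 3*l^2 - 20*l + 6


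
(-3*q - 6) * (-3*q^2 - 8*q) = 9*q^3 + 42*q^2 + 48*q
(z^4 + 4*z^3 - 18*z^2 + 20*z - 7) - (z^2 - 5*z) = z^4 + 4*z^3 - 19*z^2 + 25*z - 7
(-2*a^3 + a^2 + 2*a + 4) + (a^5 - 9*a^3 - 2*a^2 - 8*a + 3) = a^5 - 11*a^3 - a^2 - 6*a + 7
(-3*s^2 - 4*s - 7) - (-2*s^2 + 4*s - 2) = -s^2 - 8*s - 5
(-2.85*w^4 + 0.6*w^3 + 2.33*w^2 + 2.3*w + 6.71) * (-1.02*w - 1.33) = 2.907*w^5 + 3.1785*w^4 - 3.1746*w^3 - 5.4449*w^2 - 9.9032*w - 8.9243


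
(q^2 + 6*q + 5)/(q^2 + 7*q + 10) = (q + 1)/(q + 2)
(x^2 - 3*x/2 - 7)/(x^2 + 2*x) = (x - 7/2)/x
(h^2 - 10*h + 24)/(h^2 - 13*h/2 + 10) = 2*(h - 6)/(2*h - 5)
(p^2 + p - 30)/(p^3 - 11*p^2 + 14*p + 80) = (p + 6)/(p^2 - 6*p - 16)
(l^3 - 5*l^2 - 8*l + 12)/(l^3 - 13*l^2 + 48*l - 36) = (l + 2)/(l - 6)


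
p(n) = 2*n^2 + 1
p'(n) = 4*n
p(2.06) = 9.49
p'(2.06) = 8.24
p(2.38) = 12.33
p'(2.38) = 9.52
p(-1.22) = 3.98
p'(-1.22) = -4.88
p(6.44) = 83.95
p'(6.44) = 25.76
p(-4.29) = 37.81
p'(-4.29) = -17.16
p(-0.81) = 2.31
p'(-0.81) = -3.24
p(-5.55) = 62.60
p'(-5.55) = -22.20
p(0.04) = 1.00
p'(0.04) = 0.16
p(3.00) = 19.00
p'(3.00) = 12.00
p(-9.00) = 163.00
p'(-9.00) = -36.00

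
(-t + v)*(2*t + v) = -2*t^2 + t*v + v^2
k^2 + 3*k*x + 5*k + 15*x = (k + 5)*(k + 3*x)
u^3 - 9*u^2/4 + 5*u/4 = u*(u - 5/4)*(u - 1)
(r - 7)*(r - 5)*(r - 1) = r^3 - 13*r^2 + 47*r - 35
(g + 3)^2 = g^2 + 6*g + 9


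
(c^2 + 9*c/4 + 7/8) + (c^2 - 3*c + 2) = 2*c^2 - 3*c/4 + 23/8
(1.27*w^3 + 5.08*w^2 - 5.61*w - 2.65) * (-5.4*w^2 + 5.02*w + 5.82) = -6.858*w^5 - 21.0566*w^4 + 63.187*w^3 + 15.7134*w^2 - 45.9532*w - 15.423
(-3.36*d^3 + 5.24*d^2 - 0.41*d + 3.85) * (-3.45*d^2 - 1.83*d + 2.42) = 11.592*d^5 - 11.9292*d^4 - 16.3059*d^3 + 0.148599999999998*d^2 - 8.0377*d + 9.317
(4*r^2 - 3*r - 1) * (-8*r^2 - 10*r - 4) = -32*r^4 - 16*r^3 + 22*r^2 + 22*r + 4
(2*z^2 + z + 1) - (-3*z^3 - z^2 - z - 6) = 3*z^3 + 3*z^2 + 2*z + 7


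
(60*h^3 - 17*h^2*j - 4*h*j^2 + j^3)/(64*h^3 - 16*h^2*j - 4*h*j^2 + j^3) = (15*h^2 - 8*h*j + j^2)/(16*h^2 - 8*h*j + j^2)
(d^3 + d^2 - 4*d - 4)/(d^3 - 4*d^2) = (d^3 + d^2 - 4*d - 4)/(d^2*(d - 4))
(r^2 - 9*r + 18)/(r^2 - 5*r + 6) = (r - 6)/(r - 2)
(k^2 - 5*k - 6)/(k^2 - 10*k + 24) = (k + 1)/(k - 4)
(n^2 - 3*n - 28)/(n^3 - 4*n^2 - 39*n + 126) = (n + 4)/(n^2 + 3*n - 18)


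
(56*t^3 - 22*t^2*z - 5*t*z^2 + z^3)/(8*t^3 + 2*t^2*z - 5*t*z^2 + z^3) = (-28*t^2 - 3*t*z + z^2)/(-4*t^2 - 3*t*z + z^2)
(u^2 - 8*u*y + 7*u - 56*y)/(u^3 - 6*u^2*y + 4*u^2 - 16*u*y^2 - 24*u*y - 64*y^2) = (u + 7)/(u^2 + 2*u*y + 4*u + 8*y)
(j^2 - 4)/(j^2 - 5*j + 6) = (j + 2)/(j - 3)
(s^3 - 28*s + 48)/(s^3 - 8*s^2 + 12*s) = (s^2 + 2*s - 24)/(s*(s - 6))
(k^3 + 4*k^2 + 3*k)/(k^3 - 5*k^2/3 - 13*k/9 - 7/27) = 27*k*(k^2 + 4*k + 3)/(27*k^3 - 45*k^2 - 39*k - 7)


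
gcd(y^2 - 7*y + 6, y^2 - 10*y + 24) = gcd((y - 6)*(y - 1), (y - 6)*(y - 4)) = y - 6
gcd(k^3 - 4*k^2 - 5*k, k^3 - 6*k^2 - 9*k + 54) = 1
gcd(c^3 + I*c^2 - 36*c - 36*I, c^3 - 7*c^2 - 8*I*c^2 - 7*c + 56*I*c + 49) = 1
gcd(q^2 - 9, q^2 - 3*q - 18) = q + 3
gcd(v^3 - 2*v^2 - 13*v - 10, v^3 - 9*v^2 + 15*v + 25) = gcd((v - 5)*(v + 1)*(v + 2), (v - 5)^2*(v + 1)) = v^2 - 4*v - 5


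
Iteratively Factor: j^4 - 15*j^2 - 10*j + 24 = (j + 2)*(j^3 - 2*j^2 - 11*j + 12) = (j + 2)*(j + 3)*(j^2 - 5*j + 4) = (j - 1)*(j + 2)*(j + 3)*(j - 4)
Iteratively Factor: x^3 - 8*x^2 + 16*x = (x)*(x^2 - 8*x + 16) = x*(x - 4)*(x - 4)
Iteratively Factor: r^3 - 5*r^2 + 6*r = (r)*(r^2 - 5*r + 6) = r*(r - 3)*(r - 2)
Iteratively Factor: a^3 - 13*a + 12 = (a - 3)*(a^2 + 3*a - 4) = (a - 3)*(a - 1)*(a + 4)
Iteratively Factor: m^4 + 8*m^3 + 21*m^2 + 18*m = (m + 3)*(m^3 + 5*m^2 + 6*m) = m*(m + 3)*(m^2 + 5*m + 6) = m*(m + 3)^2*(m + 2)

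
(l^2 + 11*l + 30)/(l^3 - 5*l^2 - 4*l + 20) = (l^2 + 11*l + 30)/(l^3 - 5*l^2 - 4*l + 20)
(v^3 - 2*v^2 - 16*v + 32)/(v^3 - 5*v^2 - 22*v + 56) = (v - 4)/(v - 7)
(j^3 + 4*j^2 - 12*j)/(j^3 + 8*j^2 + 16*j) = (j^2 + 4*j - 12)/(j^2 + 8*j + 16)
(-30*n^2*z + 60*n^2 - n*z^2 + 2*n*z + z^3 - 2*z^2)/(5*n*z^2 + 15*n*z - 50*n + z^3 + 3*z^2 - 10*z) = (-6*n + z)/(z + 5)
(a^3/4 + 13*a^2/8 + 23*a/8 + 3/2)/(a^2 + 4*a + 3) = (2*a^2 + 11*a + 12)/(8*(a + 3))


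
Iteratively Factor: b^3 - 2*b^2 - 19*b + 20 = (b + 4)*(b^2 - 6*b + 5) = (b - 1)*(b + 4)*(b - 5)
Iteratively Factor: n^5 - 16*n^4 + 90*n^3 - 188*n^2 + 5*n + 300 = (n - 3)*(n^4 - 13*n^3 + 51*n^2 - 35*n - 100) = (n - 3)*(n + 1)*(n^3 - 14*n^2 + 65*n - 100) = (n - 5)*(n - 3)*(n + 1)*(n^2 - 9*n + 20) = (n - 5)*(n - 4)*(n - 3)*(n + 1)*(n - 5)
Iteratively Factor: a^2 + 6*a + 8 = (a + 4)*(a + 2)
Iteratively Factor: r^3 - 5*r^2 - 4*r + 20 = (r - 2)*(r^2 - 3*r - 10) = (r - 2)*(r + 2)*(r - 5)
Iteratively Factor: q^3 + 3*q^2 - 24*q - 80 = (q - 5)*(q^2 + 8*q + 16) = (q - 5)*(q + 4)*(q + 4)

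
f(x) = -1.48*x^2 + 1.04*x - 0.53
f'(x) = 1.04 - 2.96*x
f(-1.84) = -7.45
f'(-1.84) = 6.49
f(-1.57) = -5.81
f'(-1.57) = 5.69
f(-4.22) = -31.28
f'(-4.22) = 13.53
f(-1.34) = -4.58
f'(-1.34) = 5.01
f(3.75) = -17.44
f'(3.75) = -10.06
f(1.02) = -1.01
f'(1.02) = -1.98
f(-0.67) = -1.89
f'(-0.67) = 3.02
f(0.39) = -0.35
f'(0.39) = -0.11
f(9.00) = -111.05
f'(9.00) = -25.60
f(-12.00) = -226.13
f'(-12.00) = 36.56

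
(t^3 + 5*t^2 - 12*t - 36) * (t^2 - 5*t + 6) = t^5 - 31*t^3 + 54*t^2 + 108*t - 216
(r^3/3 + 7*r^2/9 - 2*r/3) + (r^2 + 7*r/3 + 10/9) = r^3/3 + 16*r^2/9 + 5*r/3 + 10/9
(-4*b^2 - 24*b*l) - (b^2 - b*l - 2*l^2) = -5*b^2 - 23*b*l + 2*l^2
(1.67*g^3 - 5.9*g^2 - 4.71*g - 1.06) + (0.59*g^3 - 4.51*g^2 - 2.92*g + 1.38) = 2.26*g^3 - 10.41*g^2 - 7.63*g + 0.32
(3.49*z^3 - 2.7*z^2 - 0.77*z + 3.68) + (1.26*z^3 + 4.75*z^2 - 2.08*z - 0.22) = 4.75*z^3 + 2.05*z^2 - 2.85*z + 3.46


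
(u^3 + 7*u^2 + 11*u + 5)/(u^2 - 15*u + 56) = (u^3 + 7*u^2 + 11*u + 5)/(u^2 - 15*u + 56)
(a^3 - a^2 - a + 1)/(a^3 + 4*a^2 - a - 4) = (a - 1)/(a + 4)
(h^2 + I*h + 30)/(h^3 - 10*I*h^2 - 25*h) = (h + 6*I)/(h*(h - 5*I))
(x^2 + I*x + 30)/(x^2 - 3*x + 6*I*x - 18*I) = (x - 5*I)/(x - 3)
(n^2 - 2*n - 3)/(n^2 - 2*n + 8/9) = 9*(n^2 - 2*n - 3)/(9*n^2 - 18*n + 8)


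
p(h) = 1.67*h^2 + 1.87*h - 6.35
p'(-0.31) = 0.83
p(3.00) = 14.29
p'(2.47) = 10.12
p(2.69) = 10.76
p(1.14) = -2.05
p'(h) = 3.34*h + 1.87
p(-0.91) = -6.67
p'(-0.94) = -1.27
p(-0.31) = -6.77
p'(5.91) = 21.61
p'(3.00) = 11.89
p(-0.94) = -6.63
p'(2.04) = 8.68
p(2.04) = 4.41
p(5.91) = 63.03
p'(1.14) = 5.68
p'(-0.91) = -1.17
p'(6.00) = 21.91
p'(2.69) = 10.85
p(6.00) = 64.99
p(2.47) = 8.46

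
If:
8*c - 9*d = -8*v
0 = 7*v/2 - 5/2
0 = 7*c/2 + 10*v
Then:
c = -100/49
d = -520/441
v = 5/7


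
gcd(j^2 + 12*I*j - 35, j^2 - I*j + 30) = j + 5*I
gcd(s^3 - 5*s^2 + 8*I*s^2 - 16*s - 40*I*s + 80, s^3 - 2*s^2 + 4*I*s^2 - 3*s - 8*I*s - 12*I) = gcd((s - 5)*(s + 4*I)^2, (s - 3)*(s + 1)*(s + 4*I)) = s + 4*I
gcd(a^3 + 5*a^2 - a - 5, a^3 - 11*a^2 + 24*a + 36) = a + 1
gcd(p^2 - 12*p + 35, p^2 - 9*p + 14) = p - 7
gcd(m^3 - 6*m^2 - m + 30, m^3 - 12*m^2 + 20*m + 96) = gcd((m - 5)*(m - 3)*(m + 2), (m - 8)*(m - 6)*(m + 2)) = m + 2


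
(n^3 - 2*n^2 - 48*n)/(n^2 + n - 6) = n*(n^2 - 2*n - 48)/(n^2 + n - 6)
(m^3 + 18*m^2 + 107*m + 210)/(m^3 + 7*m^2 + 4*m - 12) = (m^2 + 12*m + 35)/(m^2 + m - 2)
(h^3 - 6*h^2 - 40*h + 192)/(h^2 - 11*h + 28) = (h^2 - 2*h - 48)/(h - 7)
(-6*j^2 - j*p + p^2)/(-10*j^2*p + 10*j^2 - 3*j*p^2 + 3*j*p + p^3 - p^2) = (-3*j + p)/(-5*j*p + 5*j + p^2 - p)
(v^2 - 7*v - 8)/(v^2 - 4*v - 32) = (v + 1)/(v + 4)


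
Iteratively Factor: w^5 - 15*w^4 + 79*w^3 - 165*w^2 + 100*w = (w - 4)*(w^4 - 11*w^3 + 35*w^2 - 25*w) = (w - 5)*(w - 4)*(w^3 - 6*w^2 + 5*w) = w*(w - 5)*(w - 4)*(w^2 - 6*w + 5) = w*(w - 5)*(w - 4)*(w - 1)*(w - 5)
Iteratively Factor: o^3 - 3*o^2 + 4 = (o - 2)*(o^2 - o - 2) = (o - 2)^2*(o + 1)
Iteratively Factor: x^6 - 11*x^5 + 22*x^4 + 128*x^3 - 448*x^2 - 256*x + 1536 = (x + 3)*(x^5 - 14*x^4 + 64*x^3 - 64*x^2 - 256*x + 512) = (x - 4)*(x + 3)*(x^4 - 10*x^3 + 24*x^2 + 32*x - 128) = (x - 4)^2*(x + 3)*(x^3 - 6*x^2 + 32) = (x - 4)^3*(x + 3)*(x^2 - 2*x - 8) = (x - 4)^3*(x + 2)*(x + 3)*(x - 4)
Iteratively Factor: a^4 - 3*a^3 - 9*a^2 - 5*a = (a)*(a^3 - 3*a^2 - 9*a - 5) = a*(a + 1)*(a^2 - 4*a - 5) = a*(a - 5)*(a + 1)*(a + 1)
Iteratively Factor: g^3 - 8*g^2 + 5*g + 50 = (g - 5)*(g^2 - 3*g - 10) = (g - 5)^2*(g + 2)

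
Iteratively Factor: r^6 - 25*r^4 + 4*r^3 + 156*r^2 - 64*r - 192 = (r - 4)*(r^5 + 4*r^4 - 9*r^3 - 32*r^2 + 28*r + 48) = (r - 4)*(r + 1)*(r^4 + 3*r^3 - 12*r^2 - 20*r + 48) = (r - 4)*(r - 2)*(r + 1)*(r^3 + 5*r^2 - 2*r - 24) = (r - 4)*(r - 2)^2*(r + 1)*(r^2 + 7*r + 12) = (r - 4)*(r - 2)^2*(r + 1)*(r + 4)*(r + 3)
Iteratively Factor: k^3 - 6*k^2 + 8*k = (k - 2)*(k^2 - 4*k) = (k - 4)*(k - 2)*(k)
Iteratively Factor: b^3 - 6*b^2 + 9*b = (b - 3)*(b^2 - 3*b) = b*(b - 3)*(b - 3)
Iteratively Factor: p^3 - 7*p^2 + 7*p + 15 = (p + 1)*(p^2 - 8*p + 15) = (p - 5)*(p + 1)*(p - 3)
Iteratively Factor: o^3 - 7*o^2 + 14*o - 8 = (o - 4)*(o^2 - 3*o + 2) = (o - 4)*(o - 2)*(o - 1)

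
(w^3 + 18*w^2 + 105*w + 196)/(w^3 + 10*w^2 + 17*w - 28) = (w + 7)/(w - 1)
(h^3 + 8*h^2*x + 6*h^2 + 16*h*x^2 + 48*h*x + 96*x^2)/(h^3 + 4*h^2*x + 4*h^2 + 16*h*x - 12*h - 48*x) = (h + 4*x)/(h - 2)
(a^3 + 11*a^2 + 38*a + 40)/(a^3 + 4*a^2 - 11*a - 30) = (a + 4)/(a - 3)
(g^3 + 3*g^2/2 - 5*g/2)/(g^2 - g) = g + 5/2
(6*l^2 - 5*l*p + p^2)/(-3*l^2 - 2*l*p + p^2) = (-2*l + p)/(l + p)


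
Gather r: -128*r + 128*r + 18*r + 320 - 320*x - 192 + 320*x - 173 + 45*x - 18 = 18*r + 45*x - 63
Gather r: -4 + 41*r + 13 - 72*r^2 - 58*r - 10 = -72*r^2 - 17*r - 1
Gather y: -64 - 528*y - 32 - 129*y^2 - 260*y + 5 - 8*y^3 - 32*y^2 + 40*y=-8*y^3 - 161*y^2 - 748*y - 91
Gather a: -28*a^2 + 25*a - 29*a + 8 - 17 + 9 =-28*a^2 - 4*a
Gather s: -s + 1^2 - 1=-s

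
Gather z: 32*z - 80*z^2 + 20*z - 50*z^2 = -130*z^2 + 52*z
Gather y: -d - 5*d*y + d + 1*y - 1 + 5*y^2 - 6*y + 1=5*y^2 + y*(-5*d - 5)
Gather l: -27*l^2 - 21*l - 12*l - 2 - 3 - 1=-27*l^2 - 33*l - 6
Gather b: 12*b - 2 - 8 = 12*b - 10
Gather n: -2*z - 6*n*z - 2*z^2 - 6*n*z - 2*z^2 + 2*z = -12*n*z - 4*z^2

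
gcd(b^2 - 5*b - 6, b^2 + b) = b + 1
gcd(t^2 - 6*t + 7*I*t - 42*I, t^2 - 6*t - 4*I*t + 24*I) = t - 6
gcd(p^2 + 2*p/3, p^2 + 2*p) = p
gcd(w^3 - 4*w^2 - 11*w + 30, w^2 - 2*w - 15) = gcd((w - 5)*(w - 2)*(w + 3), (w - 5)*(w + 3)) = w^2 - 2*w - 15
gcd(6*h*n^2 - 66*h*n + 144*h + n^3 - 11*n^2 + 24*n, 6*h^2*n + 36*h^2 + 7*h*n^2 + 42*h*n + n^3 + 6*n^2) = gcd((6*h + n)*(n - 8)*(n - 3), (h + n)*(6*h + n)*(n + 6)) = 6*h + n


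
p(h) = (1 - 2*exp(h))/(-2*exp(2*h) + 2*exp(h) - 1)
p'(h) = (1 - 2*exp(h))*(4*exp(2*h) - 2*exp(h))/(-2*exp(2*h) + 2*exp(h) - 1)^2 - 2*exp(h)/(-2*exp(2*h) + 2*exp(h) - 1) = 4*(1 - exp(h))*exp(2*h)/(4*exp(4*h) - 8*exp(3*h) + 8*exp(2*h) - 4*exp(h) + 1)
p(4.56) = 0.01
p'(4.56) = -0.01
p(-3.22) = -1.00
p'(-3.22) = 0.01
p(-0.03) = 1.00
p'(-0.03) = 0.13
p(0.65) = 0.63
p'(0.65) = -0.66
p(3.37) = 0.03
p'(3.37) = -0.04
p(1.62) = 0.22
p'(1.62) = -0.24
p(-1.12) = -0.62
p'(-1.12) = 0.91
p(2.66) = 0.07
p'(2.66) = -0.07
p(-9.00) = -1.00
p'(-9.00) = 0.00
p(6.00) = 0.00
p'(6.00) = 0.00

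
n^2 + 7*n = n*(n + 7)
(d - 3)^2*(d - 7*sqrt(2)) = d^3 - 7*sqrt(2)*d^2 - 6*d^2 + 9*d + 42*sqrt(2)*d - 63*sqrt(2)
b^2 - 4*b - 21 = (b - 7)*(b + 3)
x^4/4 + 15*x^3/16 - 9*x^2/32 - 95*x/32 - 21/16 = (x/2 + 1/4)*(x/2 + 1)*(x - 7/4)*(x + 3)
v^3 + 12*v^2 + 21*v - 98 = (v - 2)*(v + 7)^2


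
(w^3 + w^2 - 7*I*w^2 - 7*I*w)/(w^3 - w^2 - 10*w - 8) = w*(w - 7*I)/(w^2 - 2*w - 8)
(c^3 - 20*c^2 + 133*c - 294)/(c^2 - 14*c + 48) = (c^2 - 14*c + 49)/(c - 8)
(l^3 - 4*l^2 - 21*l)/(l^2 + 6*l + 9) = l*(l - 7)/(l + 3)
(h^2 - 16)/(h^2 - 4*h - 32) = (h - 4)/(h - 8)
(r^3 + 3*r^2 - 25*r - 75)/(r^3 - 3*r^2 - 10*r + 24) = (r^2 - 25)/(r^2 - 6*r + 8)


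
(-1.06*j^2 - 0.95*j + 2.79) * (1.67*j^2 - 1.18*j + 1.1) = -1.7702*j^4 - 0.3357*j^3 + 4.6143*j^2 - 4.3372*j + 3.069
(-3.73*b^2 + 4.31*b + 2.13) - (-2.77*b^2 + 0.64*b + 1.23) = -0.96*b^2 + 3.67*b + 0.9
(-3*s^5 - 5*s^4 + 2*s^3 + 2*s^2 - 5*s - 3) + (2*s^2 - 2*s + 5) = -3*s^5 - 5*s^4 + 2*s^3 + 4*s^2 - 7*s + 2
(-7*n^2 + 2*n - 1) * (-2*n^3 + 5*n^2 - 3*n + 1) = 14*n^5 - 39*n^4 + 33*n^3 - 18*n^2 + 5*n - 1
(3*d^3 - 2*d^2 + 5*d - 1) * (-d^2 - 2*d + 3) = -3*d^5 - 4*d^4 + 8*d^3 - 15*d^2 + 17*d - 3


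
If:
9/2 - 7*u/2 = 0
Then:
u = 9/7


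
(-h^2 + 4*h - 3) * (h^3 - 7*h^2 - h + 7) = -h^5 + 11*h^4 - 30*h^3 + 10*h^2 + 31*h - 21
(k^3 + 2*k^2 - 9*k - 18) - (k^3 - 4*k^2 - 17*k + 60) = 6*k^2 + 8*k - 78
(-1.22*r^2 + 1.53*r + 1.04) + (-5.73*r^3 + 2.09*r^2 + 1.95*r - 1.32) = -5.73*r^3 + 0.87*r^2 + 3.48*r - 0.28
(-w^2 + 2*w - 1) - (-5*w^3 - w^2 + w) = 5*w^3 + w - 1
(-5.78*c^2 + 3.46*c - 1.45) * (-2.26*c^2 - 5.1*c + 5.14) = 13.0628*c^4 + 21.6584*c^3 - 44.0782*c^2 + 25.1794*c - 7.453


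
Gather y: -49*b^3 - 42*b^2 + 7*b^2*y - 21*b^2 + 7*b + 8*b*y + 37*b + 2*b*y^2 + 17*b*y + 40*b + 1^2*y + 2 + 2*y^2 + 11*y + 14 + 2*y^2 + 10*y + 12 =-49*b^3 - 63*b^2 + 84*b + y^2*(2*b + 4) + y*(7*b^2 + 25*b + 22) + 28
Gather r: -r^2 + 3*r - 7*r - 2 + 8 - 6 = -r^2 - 4*r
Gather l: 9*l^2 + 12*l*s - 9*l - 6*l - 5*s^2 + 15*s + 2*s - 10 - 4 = 9*l^2 + l*(12*s - 15) - 5*s^2 + 17*s - 14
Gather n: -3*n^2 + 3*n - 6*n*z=-3*n^2 + n*(3 - 6*z)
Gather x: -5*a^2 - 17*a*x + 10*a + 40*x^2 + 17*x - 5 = -5*a^2 + 10*a + 40*x^2 + x*(17 - 17*a) - 5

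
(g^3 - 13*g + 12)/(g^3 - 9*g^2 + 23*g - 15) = (g + 4)/(g - 5)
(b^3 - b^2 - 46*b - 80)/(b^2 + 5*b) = b - 6 - 16/b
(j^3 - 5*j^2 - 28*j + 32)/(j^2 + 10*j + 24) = (j^2 - 9*j + 8)/(j + 6)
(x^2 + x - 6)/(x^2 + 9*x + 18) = (x - 2)/(x + 6)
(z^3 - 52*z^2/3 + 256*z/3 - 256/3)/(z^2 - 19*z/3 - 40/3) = (3*z^2 - 28*z + 32)/(3*z + 5)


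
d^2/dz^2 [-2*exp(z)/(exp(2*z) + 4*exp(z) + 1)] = 2*(-8*(exp(z) + 2)^2*exp(2*z) + 4*(2*exp(z) + 3)*(exp(2*z) + 4*exp(z) + 1)*exp(z) - (exp(2*z) + 4*exp(z) + 1)^2)*exp(z)/(exp(2*z) + 4*exp(z) + 1)^3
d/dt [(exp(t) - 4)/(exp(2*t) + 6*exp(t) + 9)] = (11 - exp(t))*exp(t)/(exp(3*t) + 9*exp(2*t) + 27*exp(t) + 27)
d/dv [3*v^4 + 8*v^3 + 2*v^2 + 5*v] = 12*v^3 + 24*v^2 + 4*v + 5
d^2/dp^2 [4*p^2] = 8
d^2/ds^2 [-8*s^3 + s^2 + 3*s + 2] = 2 - 48*s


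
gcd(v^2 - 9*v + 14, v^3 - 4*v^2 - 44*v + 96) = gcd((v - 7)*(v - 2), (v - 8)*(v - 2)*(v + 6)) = v - 2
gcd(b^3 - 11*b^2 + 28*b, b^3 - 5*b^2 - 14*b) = b^2 - 7*b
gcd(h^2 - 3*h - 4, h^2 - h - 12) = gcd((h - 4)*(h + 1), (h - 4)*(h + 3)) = h - 4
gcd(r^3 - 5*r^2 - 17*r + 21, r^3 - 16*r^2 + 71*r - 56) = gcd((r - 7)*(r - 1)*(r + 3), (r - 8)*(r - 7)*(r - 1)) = r^2 - 8*r + 7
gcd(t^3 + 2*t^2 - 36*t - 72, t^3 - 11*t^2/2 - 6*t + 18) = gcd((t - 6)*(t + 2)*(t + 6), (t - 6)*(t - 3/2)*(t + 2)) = t^2 - 4*t - 12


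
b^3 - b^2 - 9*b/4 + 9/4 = (b - 3/2)*(b - 1)*(b + 3/2)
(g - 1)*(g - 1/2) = g^2 - 3*g/2 + 1/2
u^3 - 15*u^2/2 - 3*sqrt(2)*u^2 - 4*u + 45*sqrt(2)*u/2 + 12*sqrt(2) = (u - 8)*(u + 1/2)*(u - 3*sqrt(2))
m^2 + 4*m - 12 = (m - 2)*(m + 6)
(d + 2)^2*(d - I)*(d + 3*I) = d^4 + 4*d^3 + 2*I*d^3 + 7*d^2 + 8*I*d^2 + 12*d + 8*I*d + 12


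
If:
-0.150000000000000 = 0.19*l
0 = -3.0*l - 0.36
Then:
No Solution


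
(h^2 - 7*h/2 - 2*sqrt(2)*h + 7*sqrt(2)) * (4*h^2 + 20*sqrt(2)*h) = 4*h^4 - 14*h^3 + 12*sqrt(2)*h^3 - 80*h^2 - 42*sqrt(2)*h^2 + 280*h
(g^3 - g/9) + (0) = g^3 - g/9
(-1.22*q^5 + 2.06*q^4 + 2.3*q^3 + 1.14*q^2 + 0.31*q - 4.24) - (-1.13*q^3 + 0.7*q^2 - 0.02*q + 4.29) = -1.22*q^5 + 2.06*q^4 + 3.43*q^3 + 0.44*q^2 + 0.33*q - 8.53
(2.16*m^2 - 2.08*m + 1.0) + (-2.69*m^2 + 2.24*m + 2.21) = -0.53*m^2 + 0.16*m + 3.21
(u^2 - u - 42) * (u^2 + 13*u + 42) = u^4 + 12*u^3 - 13*u^2 - 588*u - 1764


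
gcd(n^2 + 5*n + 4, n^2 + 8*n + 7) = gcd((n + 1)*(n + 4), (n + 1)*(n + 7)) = n + 1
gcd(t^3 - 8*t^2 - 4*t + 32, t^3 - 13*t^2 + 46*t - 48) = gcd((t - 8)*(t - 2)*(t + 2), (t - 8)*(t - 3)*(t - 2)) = t^2 - 10*t + 16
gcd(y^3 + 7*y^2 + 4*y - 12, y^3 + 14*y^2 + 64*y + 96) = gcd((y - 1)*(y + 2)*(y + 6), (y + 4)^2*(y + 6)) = y + 6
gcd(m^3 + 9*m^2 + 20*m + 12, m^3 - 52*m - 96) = m^2 + 8*m + 12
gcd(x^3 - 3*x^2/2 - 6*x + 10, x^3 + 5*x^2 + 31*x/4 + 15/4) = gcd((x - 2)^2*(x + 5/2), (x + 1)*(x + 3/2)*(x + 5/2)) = x + 5/2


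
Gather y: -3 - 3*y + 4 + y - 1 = -2*y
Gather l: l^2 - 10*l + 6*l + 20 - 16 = l^2 - 4*l + 4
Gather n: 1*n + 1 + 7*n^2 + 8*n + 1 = 7*n^2 + 9*n + 2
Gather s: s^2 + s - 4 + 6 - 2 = s^2 + s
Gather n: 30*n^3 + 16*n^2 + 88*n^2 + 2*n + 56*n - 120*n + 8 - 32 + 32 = 30*n^3 + 104*n^2 - 62*n + 8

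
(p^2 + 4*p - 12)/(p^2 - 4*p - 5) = (-p^2 - 4*p + 12)/(-p^2 + 4*p + 5)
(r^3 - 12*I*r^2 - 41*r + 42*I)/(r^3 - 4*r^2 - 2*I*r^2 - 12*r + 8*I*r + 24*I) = (r^2 - 10*I*r - 21)/(r^2 - 4*r - 12)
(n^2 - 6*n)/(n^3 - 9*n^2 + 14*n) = (n - 6)/(n^2 - 9*n + 14)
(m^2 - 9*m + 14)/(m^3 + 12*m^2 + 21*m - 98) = (m - 7)/(m^2 + 14*m + 49)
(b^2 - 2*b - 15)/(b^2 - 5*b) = (b + 3)/b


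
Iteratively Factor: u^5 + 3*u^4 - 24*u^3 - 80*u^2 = (u)*(u^4 + 3*u^3 - 24*u^2 - 80*u) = u*(u - 5)*(u^3 + 8*u^2 + 16*u) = u*(u - 5)*(u + 4)*(u^2 + 4*u) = u^2*(u - 5)*(u + 4)*(u + 4)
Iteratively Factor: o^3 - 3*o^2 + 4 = (o + 1)*(o^2 - 4*o + 4) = (o - 2)*(o + 1)*(o - 2)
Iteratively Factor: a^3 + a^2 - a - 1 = (a + 1)*(a^2 - 1) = (a + 1)^2*(a - 1)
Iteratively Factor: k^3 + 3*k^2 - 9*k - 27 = (k - 3)*(k^2 + 6*k + 9) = (k - 3)*(k + 3)*(k + 3)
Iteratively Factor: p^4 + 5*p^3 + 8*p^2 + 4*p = (p + 2)*(p^3 + 3*p^2 + 2*p) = (p + 1)*(p + 2)*(p^2 + 2*p) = p*(p + 1)*(p + 2)*(p + 2)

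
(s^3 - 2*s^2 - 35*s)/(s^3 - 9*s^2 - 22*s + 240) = s*(s - 7)/(s^2 - 14*s + 48)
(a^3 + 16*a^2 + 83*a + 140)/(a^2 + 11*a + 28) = a + 5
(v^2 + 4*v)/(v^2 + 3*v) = (v + 4)/(v + 3)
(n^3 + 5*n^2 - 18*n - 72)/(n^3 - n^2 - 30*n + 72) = (n + 3)/(n - 3)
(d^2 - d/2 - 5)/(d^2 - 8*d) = (d^2 - d/2 - 5)/(d*(d - 8))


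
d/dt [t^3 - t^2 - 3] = t*(3*t - 2)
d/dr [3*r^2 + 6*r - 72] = 6*r + 6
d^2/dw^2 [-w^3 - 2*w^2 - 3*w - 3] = -6*w - 4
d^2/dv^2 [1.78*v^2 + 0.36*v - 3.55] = 3.56000000000000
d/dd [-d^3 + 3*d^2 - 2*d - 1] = -3*d^2 + 6*d - 2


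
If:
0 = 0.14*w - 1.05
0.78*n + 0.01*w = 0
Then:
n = -0.10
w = 7.50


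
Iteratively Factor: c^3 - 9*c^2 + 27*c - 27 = (c - 3)*(c^2 - 6*c + 9) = (c - 3)^2*(c - 3)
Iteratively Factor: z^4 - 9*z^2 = (z)*(z^3 - 9*z) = z*(z - 3)*(z^2 + 3*z) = z^2*(z - 3)*(z + 3)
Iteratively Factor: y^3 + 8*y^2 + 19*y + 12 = (y + 4)*(y^2 + 4*y + 3) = (y + 1)*(y + 4)*(y + 3)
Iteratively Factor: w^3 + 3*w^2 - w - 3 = (w + 1)*(w^2 + 2*w - 3) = (w + 1)*(w + 3)*(w - 1)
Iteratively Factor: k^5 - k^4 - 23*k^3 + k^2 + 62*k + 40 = (k + 1)*(k^4 - 2*k^3 - 21*k^2 + 22*k + 40) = (k + 1)*(k + 4)*(k^3 - 6*k^2 + 3*k + 10) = (k - 5)*(k + 1)*(k + 4)*(k^2 - k - 2) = (k - 5)*(k - 2)*(k + 1)*(k + 4)*(k + 1)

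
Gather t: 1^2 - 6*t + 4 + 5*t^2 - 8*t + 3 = 5*t^2 - 14*t + 8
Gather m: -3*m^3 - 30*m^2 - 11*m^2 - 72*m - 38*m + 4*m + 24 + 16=-3*m^3 - 41*m^2 - 106*m + 40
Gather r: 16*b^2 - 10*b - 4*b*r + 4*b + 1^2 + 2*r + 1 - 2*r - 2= 16*b^2 - 4*b*r - 6*b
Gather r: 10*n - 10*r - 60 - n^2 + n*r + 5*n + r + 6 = -n^2 + 15*n + r*(n - 9) - 54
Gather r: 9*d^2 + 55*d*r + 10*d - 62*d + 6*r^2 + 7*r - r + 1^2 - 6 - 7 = 9*d^2 - 52*d + 6*r^2 + r*(55*d + 6) - 12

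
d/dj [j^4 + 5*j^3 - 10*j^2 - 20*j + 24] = 4*j^3 + 15*j^2 - 20*j - 20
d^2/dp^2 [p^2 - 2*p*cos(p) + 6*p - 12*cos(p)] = 2*p*cos(p) + 4*sin(p) + 12*cos(p) + 2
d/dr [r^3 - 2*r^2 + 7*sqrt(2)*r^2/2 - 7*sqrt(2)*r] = 3*r^2 - 4*r + 7*sqrt(2)*r - 7*sqrt(2)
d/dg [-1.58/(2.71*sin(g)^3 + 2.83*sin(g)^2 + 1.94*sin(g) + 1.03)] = (12.8454*sin(g)^2 + 8.9428*sin(g) + 3.0652)*cos(g)/(2.71*sin(g)^3 + 2.83*sin(g)^2 + 1.94*sin(g) + 1.03)^2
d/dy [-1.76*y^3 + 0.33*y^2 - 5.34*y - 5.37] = -5.28*y^2 + 0.66*y - 5.34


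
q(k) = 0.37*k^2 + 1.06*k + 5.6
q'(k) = 0.74*k + 1.06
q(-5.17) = 10.01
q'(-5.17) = -2.77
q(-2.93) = 5.67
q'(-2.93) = -1.11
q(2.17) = 9.64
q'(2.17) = 2.67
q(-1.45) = 4.84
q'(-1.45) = -0.01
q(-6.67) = 14.99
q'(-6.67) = -3.88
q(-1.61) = 4.85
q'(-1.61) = -0.13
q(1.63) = 8.31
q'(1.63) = 2.27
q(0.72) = 6.56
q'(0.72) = 1.59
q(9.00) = 45.11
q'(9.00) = 7.72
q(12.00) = 71.60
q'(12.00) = 9.94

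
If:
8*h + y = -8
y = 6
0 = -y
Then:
No Solution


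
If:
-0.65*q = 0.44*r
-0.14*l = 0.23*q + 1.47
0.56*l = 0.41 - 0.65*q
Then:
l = 27.77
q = -23.30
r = 34.41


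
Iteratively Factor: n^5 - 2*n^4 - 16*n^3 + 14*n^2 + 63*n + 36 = (n - 4)*(n^4 + 2*n^3 - 8*n^2 - 18*n - 9) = (n - 4)*(n + 3)*(n^3 - n^2 - 5*n - 3) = (n - 4)*(n + 1)*(n + 3)*(n^2 - 2*n - 3) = (n - 4)*(n - 3)*(n + 1)*(n + 3)*(n + 1)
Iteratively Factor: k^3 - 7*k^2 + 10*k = (k)*(k^2 - 7*k + 10) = k*(k - 5)*(k - 2)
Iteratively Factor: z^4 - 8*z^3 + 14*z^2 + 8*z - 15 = (z - 3)*(z^3 - 5*z^2 - z + 5) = (z - 5)*(z - 3)*(z^2 - 1) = (z - 5)*(z - 3)*(z - 1)*(z + 1)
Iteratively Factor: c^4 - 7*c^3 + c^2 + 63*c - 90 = (c - 5)*(c^3 - 2*c^2 - 9*c + 18) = (c - 5)*(c - 2)*(c^2 - 9) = (c - 5)*(c - 3)*(c - 2)*(c + 3)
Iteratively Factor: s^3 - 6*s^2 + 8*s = (s - 4)*(s^2 - 2*s) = s*(s - 4)*(s - 2)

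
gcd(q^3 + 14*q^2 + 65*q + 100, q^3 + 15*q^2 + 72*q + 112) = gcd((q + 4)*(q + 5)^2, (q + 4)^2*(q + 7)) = q + 4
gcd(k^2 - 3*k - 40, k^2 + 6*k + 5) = k + 5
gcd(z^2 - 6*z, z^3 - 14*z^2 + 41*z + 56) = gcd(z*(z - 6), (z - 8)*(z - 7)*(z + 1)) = 1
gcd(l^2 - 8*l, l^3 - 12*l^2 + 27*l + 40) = l - 8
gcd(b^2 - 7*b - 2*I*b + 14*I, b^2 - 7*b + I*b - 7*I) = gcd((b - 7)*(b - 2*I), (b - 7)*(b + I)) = b - 7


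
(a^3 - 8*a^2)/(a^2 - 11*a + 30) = a^2*(a - 8)/(a^2 - 11*a + 30)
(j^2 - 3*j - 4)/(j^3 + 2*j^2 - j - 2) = (j - 4)/(j^2 + j - 2)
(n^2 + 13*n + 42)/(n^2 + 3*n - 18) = (n + 7)/(n - 3)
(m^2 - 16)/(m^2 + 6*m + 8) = (m - 4)/(m + 2)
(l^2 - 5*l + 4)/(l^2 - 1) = (l - 4)/(l + 1)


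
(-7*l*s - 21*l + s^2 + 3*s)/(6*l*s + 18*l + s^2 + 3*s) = (-7*l + s)/(6*l + s)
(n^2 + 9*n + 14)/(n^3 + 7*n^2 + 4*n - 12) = (n + 7)/(n^2 + 5*n - 6)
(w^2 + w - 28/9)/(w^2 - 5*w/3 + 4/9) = (3*w + 7)/(3*w - 1)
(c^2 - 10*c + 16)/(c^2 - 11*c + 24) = (c - 2)/(c - 3)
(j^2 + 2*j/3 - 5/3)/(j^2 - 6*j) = (3*j^2 + 2*j - 5)/(3*j*(j - 6))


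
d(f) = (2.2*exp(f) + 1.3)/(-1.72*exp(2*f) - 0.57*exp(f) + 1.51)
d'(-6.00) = 0.00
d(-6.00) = 0.87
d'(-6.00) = 0.00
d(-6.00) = 0.87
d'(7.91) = 0.00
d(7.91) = -0.00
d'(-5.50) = 0.01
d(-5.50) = 0.87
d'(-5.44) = 0.01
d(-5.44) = 0.87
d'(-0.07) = 40.23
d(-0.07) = -6.49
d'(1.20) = 0.54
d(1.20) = -0.44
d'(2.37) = 0.13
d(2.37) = -0.12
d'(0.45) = 2.45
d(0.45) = -1.31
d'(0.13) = 8.53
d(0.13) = -2.78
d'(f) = (2.2*exp(f) + 1.3)*(3.44*exp(2*f) + 0.57*exp(f))/(-1.72*exp(2*f) - 0.57*exp(f) + 1.51)^2 + 2.2*exp(f)/(-1.72*exp(2*f) - 0.57*exp(f) + 1.51) = (3.784*exp(2*f) + 4.472*exp(f) + 4.063)*exp(f)/(2.9584*exp(4*f) + 1.9608*exp(3*f) - 4.8695*exp(2*f) - 1.7214*exp(f) + 2.2801)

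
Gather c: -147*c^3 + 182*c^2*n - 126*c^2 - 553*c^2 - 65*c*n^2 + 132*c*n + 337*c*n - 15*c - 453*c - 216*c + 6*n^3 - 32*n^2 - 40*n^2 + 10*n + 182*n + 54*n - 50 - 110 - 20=-147*c^3 + c^2*(182*n - 679) + c*(-65*n^2 + 469*n - 684) + 6*n^3 - 72*n^2 + 246*n - 180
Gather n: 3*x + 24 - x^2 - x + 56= -x^2 + 2*x + 80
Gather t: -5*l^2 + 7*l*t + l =-5*l^2 + 7*l*t + l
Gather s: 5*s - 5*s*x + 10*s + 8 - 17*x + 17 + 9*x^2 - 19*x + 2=s*(15 - 5*x) + 9*x^2 - 36*x + 27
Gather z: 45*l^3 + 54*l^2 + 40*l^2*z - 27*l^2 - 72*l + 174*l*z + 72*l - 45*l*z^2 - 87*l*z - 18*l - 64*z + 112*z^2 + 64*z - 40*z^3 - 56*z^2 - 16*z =45*l^3 + 27*l^2 - 18*l - 40*z^3 + z^2*(56 - 45*l) + z*(40*l^2 + 87*l - 16)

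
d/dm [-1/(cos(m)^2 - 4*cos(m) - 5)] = 2*(2 - cos(m))*sin(m)/(sin(m)^2 + 4*cos(m) + 4)^2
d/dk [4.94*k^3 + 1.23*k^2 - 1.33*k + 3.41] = 14.82*k^2 + 2.46*k - 1.33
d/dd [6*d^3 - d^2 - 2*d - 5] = 18*d^2 - 2*d - 2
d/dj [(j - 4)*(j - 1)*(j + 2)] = 3*j^2 - 6*j - 6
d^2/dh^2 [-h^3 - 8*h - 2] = -6*h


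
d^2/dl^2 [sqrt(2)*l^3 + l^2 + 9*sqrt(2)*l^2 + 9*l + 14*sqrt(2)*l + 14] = 6*sqrt(2)*l + 2 + 18*sqrt(2)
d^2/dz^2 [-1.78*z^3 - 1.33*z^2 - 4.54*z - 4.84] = -10.68*z - 2.66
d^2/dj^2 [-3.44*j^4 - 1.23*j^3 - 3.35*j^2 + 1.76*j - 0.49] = -41.28*j^2 - 7.38*j - 6.7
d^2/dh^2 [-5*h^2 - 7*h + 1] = -10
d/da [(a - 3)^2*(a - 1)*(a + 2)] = 4*a^3 - 15*a^2 + 2*a + 21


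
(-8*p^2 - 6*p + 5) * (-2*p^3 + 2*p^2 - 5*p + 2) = 16*p^5 - 4*p^4 + 18*p^3 + 24*p^2 - 37*p + 10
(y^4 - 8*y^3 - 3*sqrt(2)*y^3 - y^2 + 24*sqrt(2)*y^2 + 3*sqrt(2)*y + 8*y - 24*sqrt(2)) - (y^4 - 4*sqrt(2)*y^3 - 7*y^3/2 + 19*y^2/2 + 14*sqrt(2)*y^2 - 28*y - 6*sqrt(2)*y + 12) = -9*y^3/2 + sqrt(2)*y^3 - 21*y^2/2 + 10*sqrt(2)*y^2 + 9*sqrt(2)*y + 36*y - 24*sqrt(2) - 12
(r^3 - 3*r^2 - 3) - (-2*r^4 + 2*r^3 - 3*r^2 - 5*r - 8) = 2*r^4 - r^3 + 5*r + 5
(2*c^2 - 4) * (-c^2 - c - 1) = -2*c^4 - 2*c^3 + 2*c^2 + 4*c + 4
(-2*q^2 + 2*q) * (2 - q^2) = 2*q^4 - 2*q^3 - 4*q^2 + 4*q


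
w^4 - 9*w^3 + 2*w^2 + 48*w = w*(w - 8)*(w - 3)*(w + 2)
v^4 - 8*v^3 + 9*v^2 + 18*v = v*(v - 6)*(v - 3)*(v + 1)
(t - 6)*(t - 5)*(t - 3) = t^3 - 14*t^2 + 63*t - 90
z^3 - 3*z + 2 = (z - 1)^2*(z + 2)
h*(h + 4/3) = h^2 + 4*h/3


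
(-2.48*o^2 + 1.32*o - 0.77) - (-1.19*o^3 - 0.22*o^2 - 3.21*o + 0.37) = 1.19*o^3 - 2.26*o^2 + 4.53*o - 1.14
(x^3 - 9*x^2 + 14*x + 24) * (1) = x^3 - 9*x^2 + 14*x + 24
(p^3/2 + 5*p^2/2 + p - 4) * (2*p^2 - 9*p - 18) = p^5 + p^4/2 - 59*p^3/2 - 62*p^2 + 18*p + 72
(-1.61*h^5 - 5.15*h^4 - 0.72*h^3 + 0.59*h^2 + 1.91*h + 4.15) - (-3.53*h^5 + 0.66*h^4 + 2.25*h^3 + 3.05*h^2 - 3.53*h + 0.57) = 1.92*h^5 - 5.81*h^4 - 2.97*h^3 - 2.46*h^2 + 5.44*h + 3.58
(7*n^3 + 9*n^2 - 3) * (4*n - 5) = 28*n^4 + n^3 - 45*n^2 - 12*n + 15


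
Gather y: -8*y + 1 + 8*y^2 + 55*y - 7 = 8*y^2 + 47*y - 6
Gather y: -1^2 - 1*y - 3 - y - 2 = -2*y - 6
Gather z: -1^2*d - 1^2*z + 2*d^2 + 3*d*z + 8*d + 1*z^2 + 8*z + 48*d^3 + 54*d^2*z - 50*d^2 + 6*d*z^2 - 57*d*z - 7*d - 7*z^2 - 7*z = 48*d^3 - 48*d^2 + z^2*(6*d - 6) + z*(54*d^2 - 54*d)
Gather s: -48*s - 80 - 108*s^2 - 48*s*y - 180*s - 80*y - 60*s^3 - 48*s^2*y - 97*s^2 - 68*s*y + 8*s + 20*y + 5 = -60*s^3 + s^2*(-48*y - 205) + s*(-116*y - 220) - 60*y - 75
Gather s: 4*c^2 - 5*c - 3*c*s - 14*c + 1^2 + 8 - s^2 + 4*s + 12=4*c^2 - 19*c - s^2 + s*(4 - 3*c) + 21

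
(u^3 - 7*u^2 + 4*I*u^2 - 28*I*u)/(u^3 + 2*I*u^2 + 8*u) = (u - 7)/(u - 2*I)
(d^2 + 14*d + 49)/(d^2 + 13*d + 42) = (d + 7)/(d + 6)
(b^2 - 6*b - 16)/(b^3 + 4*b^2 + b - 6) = (b - 8)/(b^2 + 2*b - 3)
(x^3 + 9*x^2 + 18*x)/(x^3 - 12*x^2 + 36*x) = (x^2 + 9*x + 18)/(x^2 - 12*x + 36)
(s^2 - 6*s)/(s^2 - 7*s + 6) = s/(s - 1)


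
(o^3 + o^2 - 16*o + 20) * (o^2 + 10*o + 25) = o^5 + 11*o^4 + 19*o^3 - 115*o^2 - 200*o + 500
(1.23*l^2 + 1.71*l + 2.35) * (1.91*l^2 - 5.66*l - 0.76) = 2.3493*l^4 - 3.6957*l^3 - 6.1249*l^2 - 14.6006*l - 1.786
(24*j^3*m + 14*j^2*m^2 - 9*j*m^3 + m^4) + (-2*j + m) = 24*j^3*m + 14*j^2*m^2 - 9*j*m^3 - 2*j + m^4 + m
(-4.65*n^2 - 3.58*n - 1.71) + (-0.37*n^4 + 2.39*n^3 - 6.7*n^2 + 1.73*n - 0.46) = -0.37*n^4 + 2.39*n^3 - 11.35*n^2 - 1.85*n - 2.17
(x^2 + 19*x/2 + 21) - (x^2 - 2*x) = 23*x/2 + 21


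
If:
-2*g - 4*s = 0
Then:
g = -2*s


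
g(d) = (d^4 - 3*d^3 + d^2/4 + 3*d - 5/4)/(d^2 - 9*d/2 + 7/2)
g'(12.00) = 25.31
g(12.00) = 167.09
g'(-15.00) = -28.54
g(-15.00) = 205.27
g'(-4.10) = -6.93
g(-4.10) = 12.38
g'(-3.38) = -5.55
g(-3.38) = 7.89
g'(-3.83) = -6.41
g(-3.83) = 10.58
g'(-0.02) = 0.37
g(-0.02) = -0.36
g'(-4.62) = -7.94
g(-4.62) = 16.25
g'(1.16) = 1.35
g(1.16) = 0.82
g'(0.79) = 1.24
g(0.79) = 0.33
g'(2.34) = -3.85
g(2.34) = 0.85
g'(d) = (9/2 - 2*d)*(d^4 - 3*d^3 + d^2/4 + 3*d - 5/4)/(d^2 - 9*d/2 + 7/2)^2 + (4*d^3 - 9*d^2 + d/2 + 3)/(d^2 - 9*d/2 + 7/2)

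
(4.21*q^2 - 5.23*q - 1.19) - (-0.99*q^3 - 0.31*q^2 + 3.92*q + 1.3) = 0.99*q^3 + 4.52*q^2 - 9.15*q - 2.49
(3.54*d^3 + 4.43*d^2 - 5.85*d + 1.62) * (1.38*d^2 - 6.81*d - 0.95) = 4.8852*d^5 - 17.994*d^4 - 41.6043*d^3 + 37.8656*d^2 - 5.4747*d - 1.539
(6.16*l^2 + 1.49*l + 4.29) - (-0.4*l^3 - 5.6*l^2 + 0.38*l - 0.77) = 0.4*l^3 + 11.76*l^2 + 1.11*l + 5.06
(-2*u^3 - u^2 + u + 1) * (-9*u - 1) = 18*u^4 + 11*u^3 - 8*u^2 - 10*u - 1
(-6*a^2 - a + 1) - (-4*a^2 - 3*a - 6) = -2*a^2 + 2*a + 7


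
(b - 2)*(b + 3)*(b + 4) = b^3 + 5*b^2 - 2*b - 24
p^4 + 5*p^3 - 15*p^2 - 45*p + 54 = (p - 3)*(p - 1)*(p + 3)*(p + 6)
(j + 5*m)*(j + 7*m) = j^2 + 12*j*m + 35*m^2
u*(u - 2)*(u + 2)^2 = u^4 + 2*u^3 - 4*u^2 - 8*u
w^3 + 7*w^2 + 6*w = w*(w + 1)*(w + 6)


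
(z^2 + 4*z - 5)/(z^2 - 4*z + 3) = (z + 5)/(z - 3)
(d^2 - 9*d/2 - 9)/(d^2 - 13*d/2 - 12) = (d - 6)/(d - 8)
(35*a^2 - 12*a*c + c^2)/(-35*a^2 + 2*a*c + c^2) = (-7*a + c)/(7*a + c)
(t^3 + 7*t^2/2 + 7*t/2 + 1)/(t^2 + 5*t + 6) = (2*t^2 + 3*t + 1)/(2*(t + 3))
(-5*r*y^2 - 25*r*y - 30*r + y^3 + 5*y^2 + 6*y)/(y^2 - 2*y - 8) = (-5*r*y - 15*r + y^2 + 3*y)/(y - 4)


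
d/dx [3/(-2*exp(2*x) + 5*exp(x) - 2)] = (12*exp(x) - 15)*exp(x)/(2*exp(2*x) - 5*exp(x) + 2)^2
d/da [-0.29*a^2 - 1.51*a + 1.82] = -0.58*a - 1.51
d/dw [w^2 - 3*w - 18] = 2*w - 3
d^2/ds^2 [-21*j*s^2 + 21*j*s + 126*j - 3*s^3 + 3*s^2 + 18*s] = -42*j - 18*s + 6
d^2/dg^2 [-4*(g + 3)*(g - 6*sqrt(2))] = -8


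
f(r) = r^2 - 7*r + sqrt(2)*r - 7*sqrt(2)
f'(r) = 2*r - 7 + sqrt(2)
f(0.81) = -13.77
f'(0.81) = -3.97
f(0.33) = -11.63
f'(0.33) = -4.93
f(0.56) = -12.71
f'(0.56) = -4.47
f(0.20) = -10.98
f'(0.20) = -5.19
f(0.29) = -11.44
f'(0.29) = -5.01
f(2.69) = -17.69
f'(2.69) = -0.21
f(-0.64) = -5.91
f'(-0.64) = -6.87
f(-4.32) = 32.89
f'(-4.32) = -14.23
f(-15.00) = 298.89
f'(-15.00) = -35.59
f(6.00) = -7.41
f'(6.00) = 6.41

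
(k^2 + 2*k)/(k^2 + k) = (k + 2)/(k + 1)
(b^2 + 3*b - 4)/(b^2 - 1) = (b + 4)/(b + 1)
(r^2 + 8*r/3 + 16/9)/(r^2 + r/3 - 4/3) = (r + 4/3)/(r - 1)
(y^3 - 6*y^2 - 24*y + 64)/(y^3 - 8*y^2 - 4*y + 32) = (y + 4)/(y + 2)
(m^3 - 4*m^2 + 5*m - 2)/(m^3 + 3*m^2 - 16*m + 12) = (m - 1)/(m + 6)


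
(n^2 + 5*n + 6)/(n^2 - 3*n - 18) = (n + 2)/(n - 6)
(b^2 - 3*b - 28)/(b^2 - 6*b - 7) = (b + 4)/(b + 1)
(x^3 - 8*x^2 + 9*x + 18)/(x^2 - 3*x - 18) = (x^2 - 2*x - 3)/(x + 3)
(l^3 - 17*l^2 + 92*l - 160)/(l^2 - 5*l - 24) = (l^2 - 9*l + 20)/(l + 3)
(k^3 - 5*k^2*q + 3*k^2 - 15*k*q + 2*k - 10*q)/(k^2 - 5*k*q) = k + 3 + 2/k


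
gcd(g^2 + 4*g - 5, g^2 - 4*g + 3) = g - 1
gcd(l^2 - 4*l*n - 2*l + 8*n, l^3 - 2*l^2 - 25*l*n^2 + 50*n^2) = l - 2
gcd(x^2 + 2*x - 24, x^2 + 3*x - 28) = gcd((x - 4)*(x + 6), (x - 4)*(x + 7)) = x - 4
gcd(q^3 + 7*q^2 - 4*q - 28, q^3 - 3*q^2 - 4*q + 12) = q^2 - 4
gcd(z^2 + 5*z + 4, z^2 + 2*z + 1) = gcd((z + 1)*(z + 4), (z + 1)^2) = z + 1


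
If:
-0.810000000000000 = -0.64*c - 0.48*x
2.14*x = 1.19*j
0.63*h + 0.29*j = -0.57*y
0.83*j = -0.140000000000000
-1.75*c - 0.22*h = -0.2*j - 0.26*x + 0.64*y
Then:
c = 1.34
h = 5.03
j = -0.17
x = -0.09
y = -5.47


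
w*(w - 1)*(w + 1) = w^3 - w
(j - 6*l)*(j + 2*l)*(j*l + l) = j^3*l - 4*j^2*l^2 + j^2*l - 12*j*l^3 - 4*j*l^2 - 12*l^3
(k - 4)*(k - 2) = k^2 - 6*k + 8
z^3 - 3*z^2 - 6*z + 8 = (z - 4)*(z - 1)*(z + 2)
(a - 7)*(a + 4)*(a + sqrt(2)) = a^3 - 3*a^2 + sqrt(2)*a^2 - 28*a - 3*sqrt(2)*a - 28*sqrt(2)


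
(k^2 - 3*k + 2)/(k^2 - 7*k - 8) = (-k^2 + 3*k - 2)/(-k^2 + 7*k + 8)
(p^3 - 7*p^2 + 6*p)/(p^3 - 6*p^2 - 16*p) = (-p^2 + 7*p - 6)/(-p^2 + 6*p + 16)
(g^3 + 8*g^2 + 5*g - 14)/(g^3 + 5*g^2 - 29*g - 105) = (g^2 + g - 2)/(g^2 - 2*g - 15)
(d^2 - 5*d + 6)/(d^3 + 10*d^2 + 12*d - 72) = (d - 3)/(d^2 + 12*d + 36)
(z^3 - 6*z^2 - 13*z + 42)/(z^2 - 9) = (z^2 - 9*z + 14)/(z - 3)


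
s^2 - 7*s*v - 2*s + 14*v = (s - 2)*(s - 7*v)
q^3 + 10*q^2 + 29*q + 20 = (q + 1)*(q + 4)*(q + 5)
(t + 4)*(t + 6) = t^2 + 10*t + 24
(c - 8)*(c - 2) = c^2 - 10*c + 16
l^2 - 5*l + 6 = (l - 3)*(l - 2)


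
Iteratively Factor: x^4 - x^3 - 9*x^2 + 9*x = (x - 1)*(x^3 - 9*x) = (x - 1)*(x + 3)*(x^2 - 3*x) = (x - 3)*(x - 1)*(x + 3)*(x)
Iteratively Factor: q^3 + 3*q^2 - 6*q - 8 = (q + 4)*(q^2 - q - 2) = (q + 1)*(q + 4)*(q - 2)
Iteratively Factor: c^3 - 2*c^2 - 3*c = (c - 3)*(c^2 + c) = c*(c - 3)*(c + 1)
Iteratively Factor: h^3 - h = (h - 1)*(h^2 + h) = (h - 1)*(h + 1)*(h)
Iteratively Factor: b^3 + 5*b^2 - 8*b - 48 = (b + 4)*(b^2 + b - 12) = (b + 4)^2*(b - 3)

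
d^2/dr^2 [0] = 0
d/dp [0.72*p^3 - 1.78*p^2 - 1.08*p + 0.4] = 2.16*p^2 - 3.56*p - 1.08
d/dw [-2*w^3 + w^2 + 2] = 2*w*(1 - 3*w)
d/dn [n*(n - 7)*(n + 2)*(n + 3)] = 4*n^3 - 6*n^2 - 58*n - 42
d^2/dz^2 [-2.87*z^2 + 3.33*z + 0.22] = -5.74000000000000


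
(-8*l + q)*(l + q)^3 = -8*l^4 - 23*l^3*q - 21*l^2*q^2 - 5*l*q^3 + q^4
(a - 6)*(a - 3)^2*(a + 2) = a^4 - 10*a^3 + 21*a^2 + 36*a - 108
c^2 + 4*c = c*(c + 4)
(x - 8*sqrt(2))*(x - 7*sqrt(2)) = x^2 - 15*sqrt(2)*x + 112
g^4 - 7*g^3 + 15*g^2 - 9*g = g*(g - 3)^2*(g - 1)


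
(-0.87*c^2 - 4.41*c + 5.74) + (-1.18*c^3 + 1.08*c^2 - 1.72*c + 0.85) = -1.18*c^3 + 0.21*c^2 - 6.13*c + 6.59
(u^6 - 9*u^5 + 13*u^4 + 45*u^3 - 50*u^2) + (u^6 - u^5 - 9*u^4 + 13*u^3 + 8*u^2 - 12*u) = 2*u^6 - 10*u^5 + 4*u^4 + 58*u^3 - 42*u^2 - 12*u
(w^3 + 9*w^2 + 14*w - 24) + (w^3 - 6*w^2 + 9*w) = 2*w^3 + 3*w^2 + 23*w - 24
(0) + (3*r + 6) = 3*r + 6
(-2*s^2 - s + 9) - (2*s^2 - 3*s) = -4*s^2 + 2*s + 9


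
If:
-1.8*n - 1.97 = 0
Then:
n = -1.09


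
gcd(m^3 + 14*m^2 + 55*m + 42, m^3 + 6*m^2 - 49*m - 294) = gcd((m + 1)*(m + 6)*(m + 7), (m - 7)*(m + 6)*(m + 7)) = m^2 + 13*m + 42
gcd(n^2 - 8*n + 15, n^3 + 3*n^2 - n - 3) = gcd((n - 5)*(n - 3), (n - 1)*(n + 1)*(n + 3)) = 1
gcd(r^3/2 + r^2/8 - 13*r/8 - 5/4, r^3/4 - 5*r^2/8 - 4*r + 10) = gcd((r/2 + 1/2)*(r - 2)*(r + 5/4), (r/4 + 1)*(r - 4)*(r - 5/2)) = 1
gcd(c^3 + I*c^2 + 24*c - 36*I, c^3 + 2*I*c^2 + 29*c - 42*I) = c^2 - 5*I*c - 6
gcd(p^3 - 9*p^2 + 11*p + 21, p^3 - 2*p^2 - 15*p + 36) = p - 3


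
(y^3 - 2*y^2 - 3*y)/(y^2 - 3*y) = y + 1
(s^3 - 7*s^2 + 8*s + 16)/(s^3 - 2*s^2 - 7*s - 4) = (s - 4)/(s + 1)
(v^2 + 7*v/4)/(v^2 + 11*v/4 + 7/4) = v/(v + 1)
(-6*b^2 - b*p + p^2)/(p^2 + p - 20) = (-6*b^2 - b*p + p^2)/(p^2 + p - 20)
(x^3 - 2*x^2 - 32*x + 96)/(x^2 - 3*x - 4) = (x^2 + 2*x - 24)/(x + 1)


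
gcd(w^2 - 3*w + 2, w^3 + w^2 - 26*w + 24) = w - 1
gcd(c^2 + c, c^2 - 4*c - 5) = c + 1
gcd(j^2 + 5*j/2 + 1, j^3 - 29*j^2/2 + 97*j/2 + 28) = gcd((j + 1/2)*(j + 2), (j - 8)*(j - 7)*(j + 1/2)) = j + 1/2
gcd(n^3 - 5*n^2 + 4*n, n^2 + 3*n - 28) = n - 4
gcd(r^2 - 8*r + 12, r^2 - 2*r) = r - 2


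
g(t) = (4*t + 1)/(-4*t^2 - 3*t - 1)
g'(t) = (4*t + 1)*(8*t + 3)/(-4*t^2 - 3*t - 1)^2 + 4/(-4*t^2 - 3*t - 1)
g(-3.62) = 0.32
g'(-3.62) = 0.10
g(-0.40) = 1.36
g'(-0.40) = -8.47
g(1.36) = -0.52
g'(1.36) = 0.25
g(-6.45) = 0.17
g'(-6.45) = 0.03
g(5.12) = -0.18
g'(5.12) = 0.03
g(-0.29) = 0.34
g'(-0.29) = -9.08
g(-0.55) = 2.14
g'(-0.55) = -1.79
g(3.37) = -0.26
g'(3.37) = 0.06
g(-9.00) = 0.12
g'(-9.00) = 0.01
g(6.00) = -0.15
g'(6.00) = 0.02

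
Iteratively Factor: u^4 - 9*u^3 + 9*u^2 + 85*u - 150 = (u - 2)*(u^3 - 7*u^2 - 5*u + 75) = (u - 5)*(u - 2)*(u^2 - 2*u - 15) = (u - 5)^2*(u - 2)*(u + 3)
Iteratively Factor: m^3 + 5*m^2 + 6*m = (m)*(m^2 + 5*m + 6) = m*(m + 3)*(m + 2)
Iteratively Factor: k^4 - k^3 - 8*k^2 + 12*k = (k + 3)*(k^3 - 4*k^2 + 4*k) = k*(k + 3)*(k^2 - 4*k + 4) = k*(k - 2)*(k + 3)*(k - 2)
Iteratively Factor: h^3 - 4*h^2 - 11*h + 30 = (h + 3)*(h^2 - 7*h + 10) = (h - 5)*(h + 3)*(h - 2)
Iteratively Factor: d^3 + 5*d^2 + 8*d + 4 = (d + 1)*(d^2 + 4*d + 4) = (d + 1)*(d + 2)*(d + 2)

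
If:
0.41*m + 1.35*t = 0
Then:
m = -3.29268292682927*t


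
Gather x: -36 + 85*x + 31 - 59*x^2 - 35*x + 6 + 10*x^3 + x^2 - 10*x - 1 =10*x^3 - 58*x^2 + 40*x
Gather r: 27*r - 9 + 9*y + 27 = 27*r + 9*y + 18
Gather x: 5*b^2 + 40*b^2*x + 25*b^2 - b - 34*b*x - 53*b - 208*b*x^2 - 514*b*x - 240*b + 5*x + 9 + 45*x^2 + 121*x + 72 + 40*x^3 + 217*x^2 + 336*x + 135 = 30*b^2 - 294*b + 40*x^3 + x^2*(262 - 208*b) + x*(40*b^2 - 548*b + 462) + 216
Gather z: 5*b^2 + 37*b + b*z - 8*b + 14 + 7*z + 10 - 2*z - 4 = 5*b^2 + 29*b + z*(b + 5) + 20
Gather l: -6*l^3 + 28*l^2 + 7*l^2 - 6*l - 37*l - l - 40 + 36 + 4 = -6*l^3 + 35*l^2 - 44*l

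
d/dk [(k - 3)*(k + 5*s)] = 2*k + 5*s - 3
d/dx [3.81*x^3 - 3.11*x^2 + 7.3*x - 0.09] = 11.43*x^2 - 6.22*x + 7.3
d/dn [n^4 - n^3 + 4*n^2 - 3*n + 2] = 4*n^3 - 3*n^2 + 8*n - 3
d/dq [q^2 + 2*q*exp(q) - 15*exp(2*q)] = 2*q*exp(q) + 2*q - 30*exp(2*q) + 2*exp(q)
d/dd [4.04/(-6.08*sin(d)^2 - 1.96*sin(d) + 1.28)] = (49.1264*sin(d) + 7.9184)*cos(d)/(6.08*sin(d)^2 + 1.96*sin(d) - 1.28)^2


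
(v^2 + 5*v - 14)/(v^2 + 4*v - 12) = (v + 7)/(v + 6)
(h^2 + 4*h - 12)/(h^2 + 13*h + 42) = (h - 2)/(h + 7)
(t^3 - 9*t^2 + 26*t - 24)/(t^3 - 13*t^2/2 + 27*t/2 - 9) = 2*(t - 4)/(2*t - 3)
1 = 1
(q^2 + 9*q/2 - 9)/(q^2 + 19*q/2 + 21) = (2*q - 3)/(2*q + 7)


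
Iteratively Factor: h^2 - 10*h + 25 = (h - 5)*(h - 5)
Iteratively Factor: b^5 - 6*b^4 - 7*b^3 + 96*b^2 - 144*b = (b + 4)*(b^4 - 10*b^3 + 33*b^2 - 36*b) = b*(b + 4)*(b^3 - 10*b^2 + 33*b - 36) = b*(b - 3)*(b + 4)*(b^2 - 7*b + 12) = b*(b - 4)*(b - 3)*(b + 4)*(b - 3)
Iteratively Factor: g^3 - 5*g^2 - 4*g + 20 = (g - 2)*(g^2 - 3*g - 10) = (g - 2)*(g + 2)*(g - 5)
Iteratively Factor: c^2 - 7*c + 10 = (c - 2)*(c - 5)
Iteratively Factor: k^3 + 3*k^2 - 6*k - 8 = (k + 4)*(k^2 - k - 2) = (k - 2)*(k + 4)*(k + 1)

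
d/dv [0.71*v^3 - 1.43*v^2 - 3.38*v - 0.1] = 2.13*v^2 - 2.86*v - 3.38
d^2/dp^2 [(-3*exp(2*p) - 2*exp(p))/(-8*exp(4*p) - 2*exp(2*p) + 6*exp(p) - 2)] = (48*exp(7*p) + 120*exp(6*p) + 96*exp(5*p) + 187*exp(4*p) + 145*exp(3*p) + 57*exp(2*p) + 26*exp(p) + 2)*exp(p)/(2*(16*exp(10*p) + 16*exp(9*p) + 24*exp(8*p) - 16*exp(7*p) - 7*exp(6*p) - 21*exp(5*p) + 14*exp(4*p) - exp(3*p) + 6*exp(2*p) - 5*exp(p) + 1))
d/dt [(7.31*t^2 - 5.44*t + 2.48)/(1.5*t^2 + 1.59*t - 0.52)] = (19.7829*t^2 - 15.0424*t - 1.1144)/(2.25*t^4 + 4.77*t^3 + 0.9681*t^2 - 1.6536*t + 0.2704)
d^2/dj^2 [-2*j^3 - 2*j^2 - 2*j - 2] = -12*j - 4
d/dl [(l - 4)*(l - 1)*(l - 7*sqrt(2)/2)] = 3*l^2 - 10*l - 7*sqrt(2)*l + 4 + 35*sqrt(2)/2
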